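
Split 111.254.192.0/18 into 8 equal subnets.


New prefix = 18 + 3 = 21
Each subnet has 2048 addresses
  111.254.192.0/21
  111.254.200.0/21
  111.254.208.0/21
  111.254.216.0/21
  111.254.224.0/21
  111.254.232.0/21
  111.254.240.0/21
  111.254.248.0/21
Subnets: 111.254.192.0/21, 111.254.200.0/21, 111.254.208.0/21, 111.254.216.0/21, 111.254.224.0/21, 111.254.232.0/21, 111.254.240.0/21, 111.254.248.0/21


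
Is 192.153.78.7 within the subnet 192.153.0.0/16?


Subnet network: 192.153.0.0
Test IP AND mask: 192.153.0.0
Yes, 192.153.78.7 is in 192.153.0.0/16


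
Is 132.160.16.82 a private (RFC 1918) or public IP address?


RFC 1918 private ranges:
  10.0.0.0/8 (10.0.0.0 - 10.255.255.255)
  172.16.0.0/12 (172.16.0.0 - 172.31.255.255)
  192.168.0.0/16 (192.168.0.0 - 192.168.255.255)
Public (not in any RFC 1918 range)


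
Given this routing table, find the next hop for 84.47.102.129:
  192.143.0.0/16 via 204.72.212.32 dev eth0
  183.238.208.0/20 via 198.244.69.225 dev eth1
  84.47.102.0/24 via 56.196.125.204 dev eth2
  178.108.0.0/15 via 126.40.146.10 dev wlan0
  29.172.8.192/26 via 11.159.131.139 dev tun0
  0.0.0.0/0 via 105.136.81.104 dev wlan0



Longest prefix match for 84.47.102.129:
  /16 192.143.0.0: no
  /20 183.238.208.0: no
  /24 84.47.102.0: MATCH
  /15 178.108.0.0: no
  /26 29.172.8.192: no
  /0 0.0.0.0: MATCH
Selected: next-hop 56.196.125.204 via eth2 (matched /24)


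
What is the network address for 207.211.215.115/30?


IP:   11001111.11010011.11010111.01110011
Mask: 11111111.11111111.11111111.11111100
AND operation:
Net:  11001111.11010011.11010111.01110000
Network: 207.211.215.112/30


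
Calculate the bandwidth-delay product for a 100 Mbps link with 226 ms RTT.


BDP = bandwidth * RTT
= 100 Mbps * 226 ms
= 100 * 1e6 * 226 / 1000 bits
= 22600000 bits
= 2825000 bytes
= 2758.7891 KB
BDP = 22600000 bits (2825000 bytes)


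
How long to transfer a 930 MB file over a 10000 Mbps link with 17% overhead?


Effective throughput = 10000 * (1 - 17/100) = 8300 Mbps
File size in Mb = 930 * 8 = 7440 Mb
Time = 7440 / 8300
Time = 0.8964 seconds


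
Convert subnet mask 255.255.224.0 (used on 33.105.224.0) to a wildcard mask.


Subnet mask: 255.255.224.0
Wildcard = 255.255.255.255 - subnet mask
255 - 255 = 0
255 - 255 = 0
255 - 224 = 31
255 - 0 = 255
Wildcard: 0.0.31.255


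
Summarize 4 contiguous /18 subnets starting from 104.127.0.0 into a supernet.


Original prefix: /18
Number of subnets: 4 = 2^2
New prefix = 18 - 2 = 16
Supernet: 104.127.0.0/16


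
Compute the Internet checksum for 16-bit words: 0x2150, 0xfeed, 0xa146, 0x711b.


Sum all words (with carry folding):
+ 0x2150 = 0x2150
+ 0xfeed = 0x203e
+ 0xa146 = 0xc184
+ 0x711b = 0x32a0
One's complement: ~0x32a0
Checksum = 0xcd5f


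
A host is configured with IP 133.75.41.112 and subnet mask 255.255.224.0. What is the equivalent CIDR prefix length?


Binary: 11111111.11111111.11100000.00000000
Count leading 1s
Prefix: /19


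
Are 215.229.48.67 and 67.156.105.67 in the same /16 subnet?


Mask: 255.255.0.0
215.229.48.67 AND mask = 215.229.0.0
67.156.105.67 AND mask = 67.156.0.0
No, different subnets (215.229.0.0 vs 67.156.0.0)


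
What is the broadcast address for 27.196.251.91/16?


Network: 27.196.0.0/16
Host bits = 16
Set all host bits to 1:
Broadcast: 27.196.255.255


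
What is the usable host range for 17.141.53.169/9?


Network: 17.128.0.0
Broadcast: 17.255.255.255
First usable = network + 1
Last usable = broadcast - 1
Range: 17.128.0.1 to 17.255.255.254


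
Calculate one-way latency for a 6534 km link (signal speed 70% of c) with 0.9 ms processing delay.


Speed = 0.7 * 3e5 km/s = 210000 km/s
Propagation delay = 6534 / 210000 = 0.0311 s = 31.1143 ms
Processing delay = 0.9 ms
Total one-way latency = 32.0143 ms


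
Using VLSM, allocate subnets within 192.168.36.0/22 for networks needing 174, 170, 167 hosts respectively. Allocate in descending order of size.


174 hosts -> /24 (254 usable): 192.168.36.0/24
170 hosts -> /24 (254 usable): 192.168.37.0/24
167 hosts -> /24 (254 usable): 192.168.38.0/24
Allocation: 192.168.36.0/24 (174 hosts, 254 usable); 192.168.37.0/24 (170 hosts, 254 usable); 192.168.38.0/24 (167 hosts, 254 usable)


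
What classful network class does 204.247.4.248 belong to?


First octet: 204
Binary: 11001100
110xxxxx -> Class C (192-223)
Class C, default mask 255.255.255.0 (/24)


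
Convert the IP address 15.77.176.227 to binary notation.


15 = 00001111
77 = 01001101
176 = 10110000
227 = 11100011
Binary: 00001111.01001101.10110000.11100011


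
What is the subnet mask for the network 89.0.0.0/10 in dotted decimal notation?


/10 means 10 network bits, 22 host bits
Binary: 11111111110000000000000000000000
Mask: 255.192.0.0


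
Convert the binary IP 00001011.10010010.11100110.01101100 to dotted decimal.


00001011 = 11
10010010 = 146
11100110 = 230
01101100 = 108
IP: 11.146.230.108


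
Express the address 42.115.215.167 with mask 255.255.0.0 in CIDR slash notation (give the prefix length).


Binary: 11111111.11111111.00000000.00000000
Count leading 1s
Prefix: /16


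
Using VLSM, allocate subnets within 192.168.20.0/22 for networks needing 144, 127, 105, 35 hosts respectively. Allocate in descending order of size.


144 hosts -> /24 (254 usable): 192.168.20.0/24
127 hosts -> /24 (254 usable): 192.168.21.0/24
105 hosts -> /25 (126 usable): 192.168.22.0/25
35 hosts -> /26 (62 usable): 192.168.22.128/26
Allocation: 192.168.20.0/24 (144 hosts, 254 usable); 192.168.21.0/24 (127 hosts, 254 usable); 192.168.22.0/25 (105 hosts, 126 usable); 192.168.22.128/26 (35 hosts, 62 usable)


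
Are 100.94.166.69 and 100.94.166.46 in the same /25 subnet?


Mask: 255.255.255.128
100.94.166.69 AND mask = 100.94.166.0
100.94.166.46 AND mask = 100.94.166.0
Yes, same subnet (100.94.166.0)


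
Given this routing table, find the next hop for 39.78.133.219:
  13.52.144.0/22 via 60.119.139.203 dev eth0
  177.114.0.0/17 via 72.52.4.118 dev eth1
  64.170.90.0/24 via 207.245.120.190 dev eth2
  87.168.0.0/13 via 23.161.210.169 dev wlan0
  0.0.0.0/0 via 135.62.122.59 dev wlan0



Longest prefix match for 39.78.133.219:
  /22 13.52.144.0: no
  /17 177.114.0.0: no
  /24 64.170.90.0: no
  /13 87.168.0.0: no
  /0 0.0.0.0: MATCH
Selected: next-hop 135.62.122.59 via wlan0 (matched /0)


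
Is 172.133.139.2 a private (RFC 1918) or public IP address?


RFC 1918 private ranges:
  10.0.0.0/8 (10.0.0.0 - 10.255.255.255)
  172.16.0.0/12 (172.16.0.0 - 172.31.255.255)
  192.168.0.0/16 (192.168.0.0 - 192.168.255.255)
Public (not in any RFC 1918 range)


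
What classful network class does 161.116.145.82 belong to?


First octet: 161
Binary: 10100001
10xxxxxx -> Class B (128-191)
Class B, default mask 255.255.0.0 (/16)


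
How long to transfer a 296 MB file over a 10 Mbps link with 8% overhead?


Effective throughput = 10 * (1 - 8/100) = 9.2 Mbps
File size in Mb = 296 * 8 = 2368 Mb
Time = 2368 / 9.2
Time = 257.3913 seconds


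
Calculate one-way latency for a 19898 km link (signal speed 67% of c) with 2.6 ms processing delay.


Speed = 0.67 * 3e5 km/s = 201000 km/s
Propagation delay = 19898 / 201000 = 0.099 s = 98.995 ms
Processing delay = 2.6 ms
Total one-way latency = 101.595 ms


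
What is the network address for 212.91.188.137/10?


IP:   11010100.01011011.10111100.10001001
Mask: 11111111.11000000.00000000.00000000
AND operation:
Net:  11010100.01000000.00000000.00000000
Network: 212.64.0.0/10


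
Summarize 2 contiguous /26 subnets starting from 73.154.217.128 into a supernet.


Original prefix: /26
Number of subnets: 2 = 2^1
New prefix = 26 - 1 = 25
Supernet: 73.154.217.128/25


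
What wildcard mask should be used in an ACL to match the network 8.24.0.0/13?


Subnet mask: 255.248.0.0
Wildcard = 255.255.255.255 - subnet mask
255 - 255 = 0
255 - 248 = 7
255 - 0 = 255
255 - 0 = 255
Wildcard: 0.7.255.255


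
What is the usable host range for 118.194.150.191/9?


Network: 118.128.0.0
Broadcast: 118.255.255.255
First usable = network + 1
Last usable = broadcast - 1
Range: 118.128.0.1 to 118.255.255.254


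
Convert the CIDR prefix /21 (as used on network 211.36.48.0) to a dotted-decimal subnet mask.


/21 means 21 network bits, 11 host bits
Binary: 11111111111111111111100000000000
Mask: 255.255.248.0


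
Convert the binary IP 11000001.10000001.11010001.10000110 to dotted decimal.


11000001 = 193
10000001 = 129
11010001 = 209
10000110 = 134
IP: 193.129.209.134


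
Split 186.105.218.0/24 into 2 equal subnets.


New prefix = 24 + 1 = 25
Each subnet has 128 addresses
  186.105.218.0/25
  186.105.218.128/25
Subnets: 186.105.218.0/25, 186.105.218.128/25


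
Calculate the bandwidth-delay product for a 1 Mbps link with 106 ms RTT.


BDP = bandwidth * RTT
= 1 Mbps * 106 ms
= 1 * 1e6 * 106 / 1000 bits
= 106000 bits
= 13250 bytes
= 12.9395 KB
BDP = 106000 bits (13250 bytes)


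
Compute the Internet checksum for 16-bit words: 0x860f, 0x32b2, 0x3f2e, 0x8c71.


Sum all words (with carry folding):
+ 0x860f = 0x860f
+ 0x32b2 = 0xb8c1
+ 0x3f2e = 0xf7ef
+ 0x8c71 = 0x8461
One's complement: ~0x8461
Checksum = 0x7b9e


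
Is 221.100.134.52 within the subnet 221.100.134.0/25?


Subnet network: 221.100.134.0
Test IP AND mask: 221.100.134.0
Yes, 221.100.134.52 is in 221.100.134.0/25


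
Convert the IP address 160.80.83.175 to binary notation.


160 = 10100000
80 = 01010000
83 = 01010011
175 = 10101111
Binary: 10100000.01010000.01010011.10101111


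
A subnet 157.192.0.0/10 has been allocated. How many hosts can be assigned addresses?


Host bits = 32 - 10 = 22
Total addresses = 2^22 = 4194304
Usable = total - 2 (network and broadcast)
Usable hosts: 4194302


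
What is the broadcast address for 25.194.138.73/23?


Network: 25.194.138.0/23
Host bits = 9
Set all host bits to 1:
Broadcast: 25.194.139.255


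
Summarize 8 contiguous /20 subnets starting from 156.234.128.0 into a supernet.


Original prefix: /20
Number of subnets: 8 = 2^3
New prefix = 20 - 3 = 17
Supernet: 156.234.128.0/17


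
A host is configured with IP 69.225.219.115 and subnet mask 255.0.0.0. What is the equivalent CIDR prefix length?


Binary: 11111111.00000000.00000000.00000000
Count leading 1s
Prefix: /8


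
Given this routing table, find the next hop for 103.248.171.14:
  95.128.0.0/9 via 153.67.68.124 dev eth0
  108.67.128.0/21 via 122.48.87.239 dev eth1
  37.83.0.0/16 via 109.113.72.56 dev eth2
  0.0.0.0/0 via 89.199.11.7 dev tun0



Longest prefix match for 103.248.171.14:
  /9 95.128.0.0: no
  /21 108.67.128.0: no
  /16 37.83.0.0: no
  /0 0.0.0.0: MATCH
Selected: next-hop 89.199.11.7 via tun0 (matched /0)


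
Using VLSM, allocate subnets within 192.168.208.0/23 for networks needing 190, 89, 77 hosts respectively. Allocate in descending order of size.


190 hosts -> /24 (254 usable): 192.168.208.0/24
89 hosts -> /25 (126 usable): 192.168.209.0/25
77 hosts -> /25 (126 usable): 192.168.209.128/25
Allocation: 192.168.208.0/24 (190 hosts, 254 usable); 192.168.209.0/25 (89 hosts, 126 usable); 192.168.209.128/25 (77 hosts, 126 usable)


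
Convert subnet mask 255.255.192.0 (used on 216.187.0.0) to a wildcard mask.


Subnet mask: 255.255.192.0
Wildcard = 255.255.255.255 - subnet mask
255 - 255 = 0
255 - 255 = 0
255 - 192 = 63
255 - 0 = 255
Wildcard: 0.0.63.255


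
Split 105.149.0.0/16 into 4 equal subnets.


New prefix = 16 + 2 = 18
Each subnet has 16384 addresses
  105.149.0.0/18
  105.149.64.0/18
  105.149.128.0/18
  105.149.192.0/18
Subnets: 105.149.0.0/18, 105.149.64.0/18, 105.149.128.0/18, 105.149.192.0/18


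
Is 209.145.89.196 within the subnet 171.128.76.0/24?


Subnet network: 171.128.76.0
Test IP AND mask: 209.145.89.0
No, 209.145.89.196 is not in 171.128.76.0/24


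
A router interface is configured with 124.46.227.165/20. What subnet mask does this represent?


/20 means 20 network bits, 12 host bits
Binary: 11111111111111111111000000000000
Mask: 255.255.240.0


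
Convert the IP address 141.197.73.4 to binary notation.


141 = 10001101
197 = 11000101
73 = 01001001
4 = 00000100
Binary: 10001101.11000101.01001001.00000100


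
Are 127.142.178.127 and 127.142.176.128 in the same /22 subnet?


Mask: 255.255.252.0
127.142.178.127 AND mask = 127.142.176.0
127.142.176.128 AND mask = 127.142.176.0
Yes, same subnet (127.142.176.0)


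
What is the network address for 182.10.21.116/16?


IP:   10110110.00001010.00010101.01110100
Mask: 11111111.11111111.00000000.00000000
AND operation:
Net:  10110110.00001010.00000000.00000000
Network: 182.10.0.0/16


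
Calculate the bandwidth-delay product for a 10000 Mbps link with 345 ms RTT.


BDP = bandwidth * RTT
= 10000 Mbps * 345 ms
= 10000 * 1e6 * 345 / 1000 bits
= 3450000000 bits
= 431250000 bytes
= 421142.5781 KB
BDP = 3450000000 bits (431250000 bytes)


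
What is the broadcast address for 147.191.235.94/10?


Network: 147.128.0.0/10
Host bits = 22
Set all host bits to 1:
Broadcast: 147.191.255.255


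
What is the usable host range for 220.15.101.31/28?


Network: 220.15.101.16
Broadcast: 220.15.101.31
First usable = network + 1
Last usable = broadcast - 1
Range: 220.15.101.17 to 220.15.101.30


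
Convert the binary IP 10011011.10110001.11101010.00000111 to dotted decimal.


10011011 = 155
10110001 = 177
11101010 = 234
00000111 = 7
IP: 155.177.234.7


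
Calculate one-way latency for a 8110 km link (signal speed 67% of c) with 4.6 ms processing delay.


Speed = 0.67 * 3e5 km/s = 201000 km/s
Propagation delay = 8110 / 201000 = 0.0403 s = 40.3483 ms
Processing delay = 4.6 ms
Total one-way latency = 44.9483 ms


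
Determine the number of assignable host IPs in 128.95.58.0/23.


Host bits = 32 - 23 = 9
Total addresses = 2^9 = 512
Usable = total - 2 (network and broadcast)
Usable hosts: 510


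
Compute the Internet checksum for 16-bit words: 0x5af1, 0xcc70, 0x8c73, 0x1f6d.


Sum all words (with carry folding):
+ 0x5af1 = 0x5af1
+ 0xcc70 = 0x2762
+ 0x8c73 = 0xb3d5
+ 0x1f6d = 0xd342
One's complement: ~0xd342
Checksum = 0x2cbd


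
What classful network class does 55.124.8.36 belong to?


First octet: 55
Binary: 00110111
0xxxxxxx -> Class A (1-126)
Class A, default mask 255.0.0.0 (/8)


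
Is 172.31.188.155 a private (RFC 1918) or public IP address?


RFC 1918 private ranges:
  10.0.0.0/8 (10.0.0.0 - 10.255.255.255)
  172.16.0.0/12 (172.16.0.0 - 172.31.255.255)
  192.168.0.0/16 (192.168.0.0 - 192.168.255.255)
Private (in 172.16.0.0/12)


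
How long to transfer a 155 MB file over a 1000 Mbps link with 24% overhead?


Effective throughput = 1000 * (1 - 24/100) = 760 Mbps
File size in Mb = 155 * 8 = 1240 Mb
Time = 1240 / 760
Time = 1.6316 seconds


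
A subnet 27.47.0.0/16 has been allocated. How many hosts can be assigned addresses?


Host bits = 32 - 16 = 16
Total addresses = 2^16 = 65536
Usable = total - 2 (network and broadcast)
Usable hosts: 65534


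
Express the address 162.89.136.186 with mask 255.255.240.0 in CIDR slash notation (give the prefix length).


Binary: 11111111.11111111.11110000.00000000
Count leading 1s
Prefix: /20


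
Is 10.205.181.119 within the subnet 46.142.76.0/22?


Subnet network: 46.142.76.0
Test IP AND mask: 10.205.180.0
No, 10.205.181.119 is not in 46.142.76.0/22


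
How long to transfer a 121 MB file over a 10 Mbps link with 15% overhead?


Effective throughput = 10 * (1 - 15/100) = 8.5 Mbps
File size in Mb = 121 * 8 = 968 Mb
Time = 968 / 8.5
Time = 113.8824 seconds


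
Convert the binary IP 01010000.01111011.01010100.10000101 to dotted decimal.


01010000 = 80
01111011 = 123
01010100 = 84
10000101 = 133
IP: 80.123.84.133


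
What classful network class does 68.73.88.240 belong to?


First octet: 68
Binary: 01000100
0xxxxxxx -> Class A (1-126)
Class A, default mask 255.0.0.0 (/8)


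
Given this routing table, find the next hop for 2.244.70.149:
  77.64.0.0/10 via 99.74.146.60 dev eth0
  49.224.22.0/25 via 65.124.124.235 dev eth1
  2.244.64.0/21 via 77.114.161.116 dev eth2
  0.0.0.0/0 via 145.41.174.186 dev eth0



Longest prefix match for 2.244.70.149:
  /10 77.64.0.0: no
  /25 49.224.22.0: no
  /21 2.244.64.0: MATCH
  /0 0.0.0.0: MATCH
Selected: next-hop 77.114.161.116 via eth2 (matched /21)


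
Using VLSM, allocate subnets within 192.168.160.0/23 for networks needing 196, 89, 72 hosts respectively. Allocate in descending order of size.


196 hosts -> /24 (254 usable): 192.168.160.0/24
89 hosts -> /25 (126 usable): 192.168.161.0/25
72 hosts -> /25 (126 usable): 192.168.161.128/25
Allocation: 192.168.160.0/24 (196 hosts, 254 usable); 192.168.161.0/25 (89 hosts, 126 usable); 192.168.161.128/25 (72 hosts, 126 usable)


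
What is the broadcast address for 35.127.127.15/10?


Network: 35.64.0.0/10
Host bits = 22
Set all host bits to 1:
Broadcast: 35.127.255.255


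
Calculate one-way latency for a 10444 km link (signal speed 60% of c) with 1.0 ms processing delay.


Speed = 0.6 * 3e5 km/s = 180000 km/s
Propagation delay = 10444 / 180000 = 0.058 s = 58.0222 ms
Processing delay = 1.0 ms
Total one-way latency = 59.0222 ms


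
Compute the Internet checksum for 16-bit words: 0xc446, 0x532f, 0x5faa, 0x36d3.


Sum all words (with carry folding):
+ 0xc446 = 0xc446
+ 0x532f = 0x1776
+ 0x5faa = 0x7720
+ 0x36d3 = 0xadf3
One's complement: ~0xadf3
Checksum = 0x520c


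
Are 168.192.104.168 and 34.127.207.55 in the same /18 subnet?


Mask: 255.255.192.0
168.192.104.168 AND mask = 168.192.64.0
34.127.207.55 AND mask = 34.127.192.0
No, different subnets (168.192.64.0 vs 34.127.192.0)


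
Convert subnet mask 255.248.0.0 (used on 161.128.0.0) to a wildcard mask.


Subnet mask: 255.248.0.0
Wildcard = 255.255.255.255 - subnet mask
255 - 255 = 0
255 - 248 = 7
255 - 0 = 255
255 - 0 = 255
Wildcard: 0.7.255.255


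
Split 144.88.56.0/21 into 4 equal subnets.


New prefix = 21 + 2 = 23
Each subnet has 512 addresses
  144.88.56.0/23
  144.88.58.0/23
  144.88.60.0/23
  144.88.62.0/23
Subnets: 144.88.56.0/23, 144.88.58.0/23, 144.88.60.0/23, 144.88.62.0/23


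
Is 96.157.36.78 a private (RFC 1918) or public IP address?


RFC 1918 private ranges:
  10.0.0.0/8 (10.0.0.0 - 10.255.255.255)
  172.16.0.0/12 (172.16.0.0 - 172.31.255.255)
  192.168.0.0/16 (192.168.0.0 - 192.168.255.255)
Public (not in any RFC 1918 range)


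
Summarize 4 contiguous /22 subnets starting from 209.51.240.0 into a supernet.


Original prefix: /22
Number of subnets: 4 = 2^2
New prefix = 22 - 2 = 20
Supernet: 209.51.240.0/20


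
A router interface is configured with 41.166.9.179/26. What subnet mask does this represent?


/26 means 26 network bits, 6 host bits
Binary: 11111111111111111111111111000000
Mask: 255.255.255.192


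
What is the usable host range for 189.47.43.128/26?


Network: 189.47.43.128
Broadcast: 189.47.43.191
First usable = network + 1
Last usable = broadcast - 1
Range: 189.47.43.129 to 189.47.43.190


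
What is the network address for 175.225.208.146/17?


IP:   10101111.11100001.11010000.10010010
Mask: 11111111.11111111.10000000.00000000
AND operation:
Net:  10101111.11100001.10000000.00000000
Network: 175.225.128.0/17


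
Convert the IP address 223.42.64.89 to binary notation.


223 = 11011111
42 = 00101010
64 = 01000000
89 = 01011001
Binary: 11011111.00101010.01000000.01011001


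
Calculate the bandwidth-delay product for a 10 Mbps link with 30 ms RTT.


BDP = bandwidth * RTT
= 10 Mbps * 30 ms
= 10 * 1e6 * 30 / 1000 bits
= 300000 bits
= 37500 bytes
= 36.6211 KB
BDP = 300000 bits (37500 bytes)


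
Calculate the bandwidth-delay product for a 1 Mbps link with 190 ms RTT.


BDP = bandwidth * RTT
= 1 Mbps * 190 ms
= 1 * 1e6 * 190 / 1000 bits
= 190000 bits
= 23750 bytes
= 23.1934 KB
BDP = 190000 bits (23750 bytes)


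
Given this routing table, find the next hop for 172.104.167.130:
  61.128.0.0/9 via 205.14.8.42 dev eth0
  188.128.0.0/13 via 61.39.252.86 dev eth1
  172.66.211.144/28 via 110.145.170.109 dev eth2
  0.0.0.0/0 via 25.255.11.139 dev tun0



Longest prefix match for 172.104.167.130:
  /9 61.128.0.0: no
  /13 188.128.0.0: no
  /28 172.66.211.144: no
  /0 0.0.0.0: MATCH
Selected: next-hop 25.255.11.139 via tun0 (matched /0)


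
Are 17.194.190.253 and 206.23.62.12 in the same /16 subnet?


Mask: 255.255.0.0
17.194.190.253 AND mask = 17.194.0.0
206.23.62.12 AND mask = 206.23.0.0
No, different subnets (17.194.0.0 vs 206.23.0.0)


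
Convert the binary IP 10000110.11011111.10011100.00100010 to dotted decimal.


10000110 = 134
11011111 = 223
10011100 = 156
00100010 = 34
IP: 134.223.156.34


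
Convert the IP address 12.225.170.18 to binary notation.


12 = 00001100
225 = 11100001
170 = 10101010
18 = 00010010
Binary: 00001100.11100001.10101010.00010010


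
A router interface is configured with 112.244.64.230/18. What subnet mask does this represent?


/18 means 18 network bits, 14 host bits
Binary: 11111111111111111100000000000000
Mask: 255.255.192.0


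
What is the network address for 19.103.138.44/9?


IP:   00010011.01100111.10001010.00101100
Mask: 11111111.10000000.00000000.00000000
AND operation:
Net:  00010011.00000000.00000000.00000000
Network: 19.0.0.0/9


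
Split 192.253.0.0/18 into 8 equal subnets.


New prefix = 18 + 3 = 21
Each subnet has 2048 addresses
  192.253.0.0/21
  192.253.8.0/21
  192.253.16.0/21
  192.253.24.0/21
  192.253.32.0/21
  192.253.40.0/21
  192.253.48.0/21
  192.253.56.0/21
Subnets: 192.253.0.0/21, 192.253.8.0/21, 192.253.16.0/21, 192.253.24.0/21, 192.253.32.0/21, 192.253.40.0/21, 192.253.48.0/21, 192.253.56.0/21


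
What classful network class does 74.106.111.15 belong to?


First octet: 74
Binary: 01001010
0xxxxxxx -> Class A (1-126)
Class A, default mask 255.0.0.0 (/8)


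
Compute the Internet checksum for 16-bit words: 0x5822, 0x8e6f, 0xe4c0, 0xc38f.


Sum all words (with carry folding):
+ 0x5822 = 0x5822
+ 0x8e6f = 0xe691
+ 0xe4c0 = 0xcb52
+ 0xc38f = 0x8ee2
One's complement: ~0x8ee2
Checksum = 0x711d


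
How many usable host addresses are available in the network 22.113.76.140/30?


Host bits = 32 - 30 = 2
Total addresses = 2^2 = 4
Usable = total - 2 (network and broadcast)
Usable hosts: 2


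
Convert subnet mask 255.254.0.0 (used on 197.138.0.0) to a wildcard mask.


Subnet mask: 255.254.0.0
Wildcard = 255.255.255.255 - subnet mask
255 - 255 = 0
255 - 254 = 1
255 - 0 = 255
255 - 0 = 255
Wildcard: 0.1.255.255


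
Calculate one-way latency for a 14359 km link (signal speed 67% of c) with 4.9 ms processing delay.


Speed = 0.67 * 3e5 km/s = 201000 km/s
Propagation delay = 14359 / 201000 = 0.0714 s = 71.4378 ms
Processing delay = 4.9 ms
Total one-way latency = 76.3378 ms


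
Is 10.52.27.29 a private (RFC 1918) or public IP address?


RFC 1918 private ranges:
  10.0.0.0/8 (10.0.0.0 - 10.255.255.255)
  172.16.0.0/12 (172.16.0.0 - 172.31.255.255)
  192.168.0.0/16 (192.168.0.0 - 192.168.255.255)
Private (in 10.0.0.0/8)


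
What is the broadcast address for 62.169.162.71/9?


Network: 62.128.0.0/9
Host bits = 23
Set all host bits to 1:
Broadcast: 62.255.255.255


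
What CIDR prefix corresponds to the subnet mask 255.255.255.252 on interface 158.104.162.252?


Binary: 11111111.11111111.11111111.11111100
Count leading 1s
Prefix: /30


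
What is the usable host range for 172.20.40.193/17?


Network: 172.20.0.0
Broadcast: 172.20.127.255
First usable = network + 1
Last usable = broadcast - 1
Range: 172.20.0.1 to 172.20.127.254


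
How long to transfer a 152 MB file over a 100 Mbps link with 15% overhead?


Effective throughput = 100 * (1 - 15/100) = 85 Mbps
File size in Mb = 152 * 8 = 1216 Mb
Time = 1216 / 85
Time = 14.3059 seconds


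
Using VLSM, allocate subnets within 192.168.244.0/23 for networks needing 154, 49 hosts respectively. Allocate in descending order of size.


154 hosts -> /24 (254 usable): 192.168.244.0/24
49 hosts -> /26 (62 usable): 192.168.245.0/26
Allocation: 192.168.244.0/24 (154 hosts, 254 usable); 192.168.245.0/26 (49 hosts, 62 usable)


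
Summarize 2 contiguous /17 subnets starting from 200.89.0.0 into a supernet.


Original prefix: /17
Number of subnets: 2 = 2^1
New prefix = 17 - 1 = 16
Supernet: 200.89.0.0/16


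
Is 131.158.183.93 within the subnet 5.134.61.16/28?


Subnet network: 5.134.61.16
Test IP AND mask: 131.158.183.80
No, 131.158.183.93 is not in 5.134.61.16/28


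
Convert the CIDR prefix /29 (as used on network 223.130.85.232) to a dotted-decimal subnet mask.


/29 means 29 network bits, 3 host bits
Binary: 11111111111111111111111111111000
Mask: 255.255.255.248


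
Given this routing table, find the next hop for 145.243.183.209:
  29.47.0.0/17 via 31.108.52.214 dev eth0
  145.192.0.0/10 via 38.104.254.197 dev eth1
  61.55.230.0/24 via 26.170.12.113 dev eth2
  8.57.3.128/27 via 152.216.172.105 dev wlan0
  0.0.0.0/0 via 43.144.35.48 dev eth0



Longest prefix match for 145.243.183.209:
  /17 29.47.0.0: no
  /10 145.192.0.0: MATCH
  /24 61.55.230.0: no
  /27 8.57.3.128: no
  /0 0.0.0.0: MATCH
Selected: next-hop 38.104.254.197 via eth1 (matched /10)


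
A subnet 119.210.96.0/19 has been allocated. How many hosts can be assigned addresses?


Host bits = 32 - 19 = 13
Total addresses = 2^13 = 8192
Usable = total - 2 (network and broadcast)
Usable hosts: 8190


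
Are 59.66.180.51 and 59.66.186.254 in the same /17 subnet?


Mask: 255.255.128.0
59.66.180.51 AND mask = 59.66.128.0
59.66.186.254 AND mask = 59.66.128.0
Yes, same subnet (59.66.128.0)


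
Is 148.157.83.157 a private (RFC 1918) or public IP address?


RFC 1918 private ranges:
  10.0.0.0/8 (10.0.0.0 - 10.255.255.255)
  172.16.0.0/12 (172.16.0.0 - 172.31.255.255)
  192.168.0.0/16 (192.168.0.0 - 192.168.255.255)
Public (not in any RFC 1918 range)


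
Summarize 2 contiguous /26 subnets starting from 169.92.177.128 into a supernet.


Original prefix: /26
Number of subnets: 2 = 2^1
New prefix = 26 - 1 = 25
Supernet: 169.92.177.128/25


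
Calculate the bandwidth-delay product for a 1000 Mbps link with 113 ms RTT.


BDP = bandwidth * RTT
= 1000 Mbps * 113 ms
= 1000 * 1e6 * 113 / 1000 bits
= 113000000 bits
= 14125000 bytes
= 13793.9453 KB
BDP = 113000000 bits (14125000 bytes)


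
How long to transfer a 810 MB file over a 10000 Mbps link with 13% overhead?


Effective throughput = 10000 * (1 - 13/100) = 8700 Mbps
File size in Mb = 810 * 8 = 6480 Mb
Time = 6480 / 8700
Time = 0.7448 seconds


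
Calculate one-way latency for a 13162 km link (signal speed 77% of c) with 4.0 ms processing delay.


Speed = 0.77 * 3e5 km/s = 231000 km/s
Propagation delay = 13162 / 231000 = 0.057 s = 56.9784 ms
Processing delay = 4.0 ms
Total one-way latency = 60.9784 ms


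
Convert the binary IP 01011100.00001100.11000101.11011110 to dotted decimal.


01011100 = 92
00001100 = 12
11000101 = 197
11011110 = 222
IP: 92.12.197.222


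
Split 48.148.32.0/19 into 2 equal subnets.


New prefix = 19 + 1 = 20
Each subnet has 4096 addresses
  48.148.32.0/20
  48.148.48.0/20
Subnets: 48.148.32.0/20, 48.148.48.0/20


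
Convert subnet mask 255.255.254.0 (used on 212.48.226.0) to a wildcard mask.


Subnet mask: 255.255.254.0
Wildcard = 255.255.255.255 - subnet mask
255 - 255 = 0
255 - 255 = 0
255 - 254 = 1
255 - 0 = 255
Wildcard: 0.0.1.255


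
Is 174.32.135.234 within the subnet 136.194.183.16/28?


Subnet network: 136.194.183.16
Test IP AND mask: 174.32.135.224
No, 174.32.135.234 is not in 136.194.183.16/28


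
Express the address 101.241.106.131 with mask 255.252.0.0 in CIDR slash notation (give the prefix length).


Binary: 11111111.11111100.00000000.00000000
Count leading 1s
Prefix: /14


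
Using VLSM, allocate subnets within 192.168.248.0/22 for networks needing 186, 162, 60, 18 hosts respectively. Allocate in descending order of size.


186 hosts -> /24 (254 usable): 192.168.248.0/24
162 hosts -> /24 (254 usable): 192.168.249.0/24
60 hosts -> /26 (62 usable): 192.168.250.0/26
18 hosts -> /27 (30 usable): 192.168.250.64/27
Allocation: 192.168.248.0/24 (186 hosts, 254 usable); 192.168.249.0/24 (162 hosts, 254 usable); 192.168.250.0/26 (60 hosts, 62 usable); 192.168.250.64/27 (18 hosts, 30 usable)


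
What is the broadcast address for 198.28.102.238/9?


Network: 198.0.0.0/9
Host bits = 23
Set all host bits to 1:
Broadcast: 198.127.255.255


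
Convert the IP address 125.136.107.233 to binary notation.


125 = 01111101
136 = 10001000
107 = 01101011
233 = 11101001
Binary: 01111101.10001000.01101011.11101001


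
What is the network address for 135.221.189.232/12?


IP:   10000111.11011101.10111101.11101000
Mask: 11111111.11110000.00000000.00000000
AND operation:
Net:  10000111.11010000.00000000.00000000
Network: 135.208.0.0/12


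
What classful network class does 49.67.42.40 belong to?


First octet: 49
Binary: 00110001
0xxxxxxx -> Class A (1-126)
Class A, default mask 255.0.0.0 (/8)


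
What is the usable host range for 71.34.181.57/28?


Network: 71.34.181.48
Broadcast: 71.34.181.63
First usable = network + 1
Last usable = broadcast - 1
Range: 71.34.181.49 to 71.34.181.62


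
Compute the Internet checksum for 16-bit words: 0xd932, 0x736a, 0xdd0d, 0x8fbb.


Sum all words (with carry folding):
+ 0xd932 = 0xd932
+ 0x736a = 0x4c9d
+ 0xdd0d = 0x29ab
+ 0x8fbb = 0xb966
One's complement: ~0xb966
Checksum = 0x4699


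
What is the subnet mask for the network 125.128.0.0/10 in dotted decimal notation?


/10 means 10 network bits, 22 host bits
Binary: 11111111110000000000000000000000
Mask: 255.192.0.0


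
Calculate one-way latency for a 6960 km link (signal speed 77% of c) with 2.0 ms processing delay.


Speed = 0.77 * 3e5 km/s = 231000 km/s
Propagation delay = 6960 / 231000 = 0.0301 s = 30.1299 ms
Processing delay = 2.0 ms
Total one-way latency = 32.1299 ms


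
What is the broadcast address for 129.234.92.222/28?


Network: 129.234.92.208/28
Host bits = 4
Set all host bits to 1:
Broadcast: 129.234.92.223


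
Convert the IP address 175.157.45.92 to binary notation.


175 = 10101111
157 = 10011101
45 = 00101101
92 = 01011100
Binary: 10101111.10011101.00101101.01011100


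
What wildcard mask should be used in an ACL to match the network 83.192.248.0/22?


Subnet mask: 255.255.252.0
Wildcard = 255.255.255.255 - subnet mask
255 - 255 = 0
255 - 255 = 0
255 - 252 = 3
255 - 0 = 255
Wildcard: 0.0.3.255


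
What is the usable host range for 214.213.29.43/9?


Network: 214.128.0.0
Broadcast: 214.255.255.255
First usable = network + 1
Last usable = broadcast - 1
Range: 214.128.0.1 to 214.255.255.254


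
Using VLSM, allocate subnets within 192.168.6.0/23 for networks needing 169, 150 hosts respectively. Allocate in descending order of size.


169 hosts -> /24 (254 usable): 192.168.6.0/24
150 hosts -> /24 (254 usable): 192.168.7.0/24
Allocation: 192.168.6.0/24 (169 hosts, 254 usable); 192.168.7.0/24 (150 hosts, 254 usable)


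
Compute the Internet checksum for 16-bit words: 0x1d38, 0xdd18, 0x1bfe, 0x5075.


Sum all words (with carry folding):
+ 0x1d38 = 0x1d38
+ 0xdd18 = 0xfa50
+ 0x1bfe = 0x164f
+ 0x5075 = 0x66c4
One's complement: ~0x66c4
Checksum = 0x993b


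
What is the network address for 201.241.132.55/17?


IP:   11001001.11110001.10000100.00110111
Mask: 11111111.11111111.10000000.00000000
AND operation:
Net:  11001001.11110001.10000000.00000000
Network: 201.241.128.0/17


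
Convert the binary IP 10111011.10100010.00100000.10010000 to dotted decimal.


10111011 = 187
10100010 = 162
00100000 = 32
10010000 = 144
IP: 187.162.32.144


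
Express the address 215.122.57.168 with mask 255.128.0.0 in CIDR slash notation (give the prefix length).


Binary: 11111111.10000000.00000000.00000000
Count leading 1s
Prefix: /9


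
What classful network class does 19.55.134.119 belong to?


First octet: 19
Binary: 00010011
0xxxxxxx -> Class A (1-126)
Class A, default mask 255.0.0.0 (/8)


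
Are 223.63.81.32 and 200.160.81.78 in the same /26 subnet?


Mask: 255.255.255.192
223.63.81.32 AND mask = 223.63.81.0
200.160.81.78 AND mask = 200.160.81.64
No, different subnets (223.63.81.0 vs 200.160.81.64)


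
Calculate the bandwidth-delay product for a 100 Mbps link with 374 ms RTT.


BDP = bandwidth * RTT
= 100 Mbps * 374 ms
= 100 * 1e6 * 374 / 1000 bits
= 37400000 bits
= 4675000 bytes
= 4565.4297 KB
BDP = 37400000 bits (4675000 bytes)


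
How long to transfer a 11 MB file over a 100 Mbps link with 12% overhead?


Effective throughput = 100 * (1 - 12/100) = 88 Mbps
File size in Mb = 11 * 8 = 88 Mb
Time = 88 / 88
Time = 1 seconds


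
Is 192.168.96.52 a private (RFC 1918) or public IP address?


RFC 1918 private ranges:
  10.0.0.0/8 (10.0.0.0 - 10.255.255.255)
  172.16.0.0/12 (172.16.0.0 - 172.31.255.255)
  192.168.0.0/16 (192.168.0.0 - 192.168.255.255)
Private (in 192.168.0.0/16)


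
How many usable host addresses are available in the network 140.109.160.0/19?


Host bits = 32 - 19 = 13
Total addresses = 2^13 = 8192
Usable = total - 2 (network and broadcast)
Usable hosts: 8190


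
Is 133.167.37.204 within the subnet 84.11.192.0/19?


Subnet network: 84.11.192.0
Test IP AND mask: 133.167.32.0
No, 133.167.37.204 is not in 84.11.192.0/19


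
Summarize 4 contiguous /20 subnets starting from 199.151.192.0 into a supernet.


Original prefix: /20
Number of subnets: 4 = 2^2
New prefix = 20 - 2 = 18
Supernet: 199.151.192.0/18


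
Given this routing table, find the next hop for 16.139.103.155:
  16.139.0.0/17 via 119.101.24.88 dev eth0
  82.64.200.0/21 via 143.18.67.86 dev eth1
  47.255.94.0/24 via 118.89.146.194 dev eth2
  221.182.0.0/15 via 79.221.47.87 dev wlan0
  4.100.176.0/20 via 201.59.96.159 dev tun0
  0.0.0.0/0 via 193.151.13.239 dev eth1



Longest prefix match for 16.139.103.155:
  /17 16.139.0.0: MATCH
  /21 82.64.200.0: no
  /24 47.255.94.0: no
  /15 221.182.0.0: no
  /20 4.100.176.0: no
  /0 0.0.0.0: MATCH
Selected: next-hop 119.101.24.88 via eth0 (matched /17)


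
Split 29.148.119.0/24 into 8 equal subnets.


New prefix = 24 + 3 = 27
Each subnet has 32 addresses
  29.148.119.0/27
  29.148.119.32/27
  29.148.119.64/27
  29.148.119.96/27
  29.148.119.128/27
  29.148.119.160/27
  29.148.119.192/27
  29.148.119.224/27
Subnets: 29.148.119.0/27, 29.148.119.32/27, 29.148.119.64/27, 29.148.119.96/27, 29.148.119.128/27, 29.148.119.160/27, 29.148.119.192/27, 29.148.119.224/27


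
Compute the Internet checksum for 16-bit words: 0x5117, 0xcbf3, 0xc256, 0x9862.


Sum all words (with carry folding):
+ 0x5117 = 0x5117
+ 0xcbf3 = 0x1d0b
+ 0xc256 = 0xdf61
+ 0x9862 = 0x77c4
One's complement: ~0x77c4
Checksum = 0x883b


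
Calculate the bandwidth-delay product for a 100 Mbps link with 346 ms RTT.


BDP = bandwidth * RTT
= 100 Mbps * 346 ms
= 100 * 1e6 * 346 / 1000 bits
= 34600000 bits
= 4325000 bytes
= 4223.6328 KB
BDP = 34600000 bits (4325000 bytes)


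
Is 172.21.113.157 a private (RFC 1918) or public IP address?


RFC 1918 private ranges:
  10.0.0.0/8 (10.0.0.0 - 10.255.255.255)
  172.16.0.0/12 (172.16.0.0 - 172.31.255.255)
  192.168.0.0/16 (192.168.0.0 - 192.168.255.255)
Private (in 172.16.0.0/12)


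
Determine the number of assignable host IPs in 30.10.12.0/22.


Host bits = 32 - 22 = 10
Total addresses = 2^10 = 1024
Usable = total - 2 (network and broadcast)
Usable hosts: 1022


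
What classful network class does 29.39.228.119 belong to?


First octet: 29
Binary: 00011101
0xxxxxxx -> Class A (1-126)
Class A, default mask 255.0.0.0 (/8)


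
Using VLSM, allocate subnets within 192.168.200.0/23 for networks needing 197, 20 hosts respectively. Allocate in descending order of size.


197 hosts -> /24 (254 usable): 192.168.200.0/24
20 hosts -> /27 (30 usable): 192.168.201.0/27
Allocation: 192.168.200.0/24 (197 hosts, 254 usable); 192.168.201.0/27 (20 hosts, 30 usable)


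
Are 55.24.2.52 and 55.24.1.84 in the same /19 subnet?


Mask: 255.255.224.0
55.24.2.52 AND mask = 55.24.0.0
55.24.1.84 AND mask = 55.24.0.0
Yes, same subnet (55.24.0.0)


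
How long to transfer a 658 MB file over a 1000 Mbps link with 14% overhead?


Effective throughput = 1000 * (1 - 14/100) = 860 Mbps
File size in Mb = 658 * 8 = 5264 Mb
Time = 5264 / 860
Time = 6.1209 seconds


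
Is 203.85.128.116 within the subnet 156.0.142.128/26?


Subnet network: 156.0.142.128
Test IP AND mask: 203.85.128.64
No, 203.85.128.116 is not in 156.0.142.128/26


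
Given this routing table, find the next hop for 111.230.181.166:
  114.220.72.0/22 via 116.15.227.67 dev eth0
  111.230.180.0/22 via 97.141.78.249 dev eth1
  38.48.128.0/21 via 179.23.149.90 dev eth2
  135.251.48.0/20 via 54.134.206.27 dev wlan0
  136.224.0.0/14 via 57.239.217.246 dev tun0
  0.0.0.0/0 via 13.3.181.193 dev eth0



Longest prefix match for 111.230.181.166:
  /22 114.220.72.0: no
  /22 111.230.180.0: MATCH
  /21 38.48.128.0: no
  /20 135.251.48.0: no
  /14 136.224.0.0: no
  /0 0.0.0.0: MATCH
Selected: next-hop 97.141.78.249 via eth1 (matched /22)


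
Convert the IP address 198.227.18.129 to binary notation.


198 = 11000110
227 = 11100011
18 = 00010010
129 = 10000001
Binary: 11000110.11100011.00010010.10000001


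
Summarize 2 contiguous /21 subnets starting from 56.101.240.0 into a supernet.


Original prefix: /21
Number of subnets: 2 = 2^1
New prefix = 21 - 1 = 20
Supernet: 56.101.240.0/20


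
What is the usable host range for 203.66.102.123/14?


Network: 203.64.0.0
Broadcast: 203.67.255.255
First usable = network + 1
Last usable = broadcast - 1
Range: 203.64.0.1 to 203.67.255.254


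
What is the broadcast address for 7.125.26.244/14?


Network: 7.124.0.0/14
Host bits = 18
Set all host bits to 1:
Broadcast: 7.127.255.255


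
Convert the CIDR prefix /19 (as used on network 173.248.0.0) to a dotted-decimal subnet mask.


/19 means 19 network bits, 13 host bits
Binary: 11111111111111111110000000000000
Mask: 255.255.224.0


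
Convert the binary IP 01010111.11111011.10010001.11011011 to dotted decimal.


01010111 = 87
11111011 = 251
10010001 = 145
11011011 = 219
IP: 87.251.145.219


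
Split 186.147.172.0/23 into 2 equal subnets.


New prefix = 23 + 1 = 24
Each subnet has 256 addresses
  186.147.172.0/24
  186.147.173.0/24
Subnets: 186.147.172.0/24, 186.147.173.0/24


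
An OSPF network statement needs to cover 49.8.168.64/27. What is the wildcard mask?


Subnet mask: 255.255.255.224
Wildcard = 255.255.255.255 - subnet mask
255 - 255 = 0
255 - 255 = 0
255 - 255 = 0
255 - 224 = 31
Wildcard: 0.0.0.31


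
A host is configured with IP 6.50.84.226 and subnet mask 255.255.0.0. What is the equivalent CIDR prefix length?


Binary: 11111111.11111111.00000000.00000000
Count leading 1s
Prefix: /16


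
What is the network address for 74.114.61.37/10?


IP:   01001010.01110010.00111101.00100101
Mask: 11111111.11000000.00000000.00000000
AND operation:
Net:  01001010.01000000.00000000.00000000
Network: 74.64.0.0/10


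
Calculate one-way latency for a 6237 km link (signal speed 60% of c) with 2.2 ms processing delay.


Speed = 0.6 * 3e5 km/s = 180000 km/s
Propagation delay = 6237 / 180000 = 0.0347 s = 34.65 ms
Processing delay = 2.2 ms
Total one-way latency = 36.85 ms


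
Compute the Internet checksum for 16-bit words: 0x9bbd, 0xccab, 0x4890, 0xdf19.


Sum all words (with carry folding):
+ 0x9bbd = 0x9bbd
+ 0xccab = 0x6869
+ 0x4890 = 0xb0f9
+ 0xdf19 = 0x9013
One's complement: ~0x9013
Checksum = 0x6fec


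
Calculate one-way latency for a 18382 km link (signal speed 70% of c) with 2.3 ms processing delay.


Speed = 0.7 * 3e5 km/s = 210000 km/s
Propagation delay = 18382 / 210000 = 0.0875 s = 87.5333 ms
Processing delay = 2.3 ms
Total one-way latency = 89.8333 ms
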